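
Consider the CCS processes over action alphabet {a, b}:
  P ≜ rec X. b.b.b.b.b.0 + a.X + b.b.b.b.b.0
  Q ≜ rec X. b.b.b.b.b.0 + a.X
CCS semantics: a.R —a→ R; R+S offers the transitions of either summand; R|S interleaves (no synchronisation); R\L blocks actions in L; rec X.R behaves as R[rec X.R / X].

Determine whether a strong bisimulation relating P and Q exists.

Reachable graph of P (6 states):
  p0 = rec X. b.b.b.b.b.0 + a.X + b.b.b.b.b.0 → ··a··> p0, ··b··> p1
  p1 = b.b.b.b.0 → ··b··> p2
  p2 = b.b.b.0 → ··b··> p3
  p3 = b.b.0 → ··b··> p4
  p4 = b.0 → ··b··> p5
  p5 = 0 → ∅
Reachable graph of Q (6 states):
  q0 = rec X. b.b.b.b.b.0 + a.X → ··a··> q0, ··b··> q1
  q1 = b.b.b.b.0 → ··b··> q2
  q2 = b.b.b.0 → ··b··> q3
  q3 = b.b.0 → ··b··> q4
  q4 = b.0 → ··b··> q5
  q5 = 0 → ∅
Coarsest stable partition (strong bisimilarity classes):
  B0 = {p0, q0}
  B1 = {p1, q1}
  B2 = {p2, q2}
  B3 = {p3, q3}
  B4 = {p4, q4}
  B5 = {p5, q5}
p0 ∈ B0, q0 ∈ B0 → same block

bisimilar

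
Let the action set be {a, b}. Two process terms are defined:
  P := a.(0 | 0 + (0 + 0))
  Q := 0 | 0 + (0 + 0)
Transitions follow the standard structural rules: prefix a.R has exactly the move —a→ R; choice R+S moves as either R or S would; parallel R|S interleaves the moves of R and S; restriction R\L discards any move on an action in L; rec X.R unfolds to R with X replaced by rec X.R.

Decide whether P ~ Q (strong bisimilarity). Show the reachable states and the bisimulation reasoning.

P ≁ Q

Reachable graph of P (2 states):
  m0 = a.(0 | 0 + (0 + 0)) → --a--▸ m1
  m1 = 0 | 0 + (0 + 0) → (no moves)
Reachable graph of Q (1 states):
  n0 = 0 | 0 + (0 + 0) → (no moves)
Bisimilarity quotient blocks:
  B0 = {m0}
  B1 = {m1, n0}
m0 ∈ B0, n0 ∈ B1 → different blocks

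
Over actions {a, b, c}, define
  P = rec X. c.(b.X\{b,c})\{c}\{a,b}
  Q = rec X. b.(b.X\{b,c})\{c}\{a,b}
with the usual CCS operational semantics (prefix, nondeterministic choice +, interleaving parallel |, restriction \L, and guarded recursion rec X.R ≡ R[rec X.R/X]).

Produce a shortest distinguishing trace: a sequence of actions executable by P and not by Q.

Reachable graph of P (2 states):
  s0 = rec X. c.(b.X\{b,c})\{c}\{a,b} ⊢ —c→ s1
  s1 = (b.(rec X. c.(b.X\{b,c})\{c}\{a,b})\{b,c})\{c}\{a,b} ⊢ deadlocked
Reachable graph of Q (2 states):
  t0 = rec X. b.(b.X\{b,c})\{c}\{a,b} ⊢ —b→ t1
  t1 = (b.(rec X. b.(b.X\{b,c})\{c}\{a,b})\{b,c})\{c}\{a,b} ⊢ deadlocked
Executing c from P (initial set {s0}):
  [1] c ⇒ {s1}
  ✓ P
Executing c from Q (initial set {t0}):
  [1] c ⇒ no successor for Q

c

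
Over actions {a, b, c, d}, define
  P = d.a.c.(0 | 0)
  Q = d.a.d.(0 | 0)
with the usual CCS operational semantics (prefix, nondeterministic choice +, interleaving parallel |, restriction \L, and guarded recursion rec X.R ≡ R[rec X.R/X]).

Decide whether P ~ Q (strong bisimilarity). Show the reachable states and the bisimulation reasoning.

not bisimilar

Reachable graph of P (4 states):
  u0 = d.a.c.(0 | 0) → —d→ u1
  u1 = a.c.(0 | 0) → —a→ u2
  u2 = c.(0 | 0) → —c→ u3
  u3 = 0 | 0 → (no moves)
Reachable graph of Q (4 states):
  v0 = d.a.d.(0 | 0) → —d→ v1
  v1 = a.d.(0 | 0) → —a→ v2
  v2 = d.(0 | 0) → —d→ v3
  v3 = 0 | 0 → (no moves)
Bisimilarity quotient blocks:
  B0 = {u0}
  B1 = {u1}
  B2 = {u2}
  B3 = {u3, v3}
  B4 = {v0}
  B5 = {v1}
  B6 = {v2}
u0 ∈ B0, v0 ∈ B4 → different blocks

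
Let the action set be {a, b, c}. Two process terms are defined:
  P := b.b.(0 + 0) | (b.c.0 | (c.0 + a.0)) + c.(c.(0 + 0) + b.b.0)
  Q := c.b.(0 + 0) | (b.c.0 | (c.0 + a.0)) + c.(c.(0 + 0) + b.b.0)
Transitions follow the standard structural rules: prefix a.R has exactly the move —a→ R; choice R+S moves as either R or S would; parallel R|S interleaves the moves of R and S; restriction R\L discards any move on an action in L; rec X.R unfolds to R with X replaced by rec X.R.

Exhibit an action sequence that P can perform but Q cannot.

Reachable graph of P (22 states):
  p0 = b.b.(0 + 0) | (b.c.0 | (c.0 + a.0)) + c.(c.(0 + 0) + b.b.0) → --a--▸ p1, --b--▸ p2, --b--▸ p3, --c--▸ p1, --c--▸ p4
  p1 = b.b.(0 + 0) | (b.c.0 | 0) → --b--▸ p5, --b--▸ p6
  p2 = b.(0 + 0) | (b.c.0 | (c.0 + a.0)) → --a--▸ p5, --b--▸ p7, --b--▸ p8, --c--▸ p5
  p3 = b.b.(0 + 0) | (c.0 | (c.0 + a.0)) → --a--▸ p6, --b--▸ p8, --c--▸ p6, --c--▸ p9
  p4 = c.(0 + 0) + b.b.0 → --b--▸ p10, --c--▸ p11
  p5 = b.(0 + 0) | (b.c.0 | 0) → --b--▸ p12, --b--▸ p13
  p6 = b.b.(0 + 0) | (c.0 | 0) → --b--▸ p13, --c--▸ p14
  p7 = (0 + 0) | (b.c.0 | (c.0 + a.0)) → --a--▸ p12, --b--▸ p15, --c--▸ p12
  p8 = b.(0 + 0) | (c.0 | (c.0 + a.0)) → --a--▸ p13, --b--▸ p15, --c--▸ p13, --c--▸ p16
  p9 = b.b.(0 + 0) | (0 | (c.0 + a.0)) → --a--▸ p14, --b--▸ p16, --c--▸ p14
  p10 = b.0 → --b--▸ p17
  p11 = 0 + 0 → ∅
  p12 = (0 + 0) | (b.c.0 | 0) → --b--▸ p18
  p13 = b.(0 + 0) | (c.0 | 0) → --b--▸ p18, --c--▸ p19
  p14 = b.b.(0 + 0) | (0 | 0) → --b--▸ p19
  p15 = (0 + 0) | (c.0 | (c.0 + a.0)) → --a--▸ p18, --c--▸ p18, --c--▸ p20
  p16 = b.(0 + 0) | (0 | (c.0 + a.0)) → --a--▸ p19, --b--▸ p20, --c--▸ p19
  p17 = 0 → ∅
  p18 = (0 + 0) | (c.0 | 0) → --c--▸ p21
  p19 = b.(0 + 0) | (0 | 0) → --b--▸ p21
  p20 = (0 + 0) | (0 | (c.0 + a.0)) → --a--▸ p21, --c--▸ p21
  p21 = (0 + 0) | (0 | 0) → ∅
Reachable graph of Q (22 states):
  q0 = c.b.(0 + 0) | (b.c.0 | (c.0 + a.0)) + c.(c.(0 + 0) + b.b.0) → --a--▸ q1, --b--▸ q2, --c--▸ q1, --c--▸ q3, --c--▸ q4
  q1 = c.b.(0 + 0) | (b.c.0 | 0) → --b--▸ q5, --c--▸ q6
  q2 = c.b.(0 + 0) | (c.0 | (c.0 + a.0)) → --a--▸ q5, --c--▸ q5, --c--▸ q7, --c--▸ q8
  q3 = b.(0 + 0) | (b.c.0 | (c.0 + a.0)) → --a--▸ q6, --b--▸ q7, --b--▸ q9, --c--▸ q6
  q4 = c.(0 + 0) + b.b.0 → --b--▸ q10, --c--▸ q11
  q5 = c.b.(0 + 0) | (c.0 | 0) → --c--▸ q12, --c--▸ q13
  q6 = b.(0 + 0) | (b.c.0 | 0) → --b--▸ q12, --b--▸ q14
  q7 = b.(0 + 0) | (c.0 | (c.0 + a.0)) → --a--▸ q12, --b--▸ q15, --c--▸ q12, --c--▸ q16
  q8 = c.b.(0 + 0) | (0 | (c.0 + a.0)) → --a--▸ q13, --c--▸ q13, --c--▸ q16
  q9 = (0 + 0) | (b.c.0 | (c.0 + a.0)) → --a--▸ q14, --b--▸ q15, --c--▸ q14
  q10 = b.0 → --b--▸ q17
  q11 = 0 + 0 → ∅
  q12 = b.(0 + 0) | (c.0 | 0) → --b--▸ q18, --c--▸ q19
  q13 = c.b.(0 + 0) | (0 | 0) → --c--▸ q19
  q14 = (0 + 0) | (b.c.0 | 0) → --b--▸ q18
  q15 = (0 + 0) | (c.0 | (c.0 + a.0)) → --a--▸ q18, --c--▸ q18, --c--▸ q20
  q16 = b.(0 + 0) | (0 | (c.0 + a.0)) → --a--▸ q19, --b--▸ q20, --c--▸ q19
  q17 = 0 → ∅
  q18 = (0 + 0) | (c.0 | 0) → --c--▸ q21
  q19 = b.(0 + 0) | (0 | 0) → --b--▸ q21
  q20 = (0 + 0) | (0 | (c.0 + a.0)) → --a--▸ q21, --c--▸ q21
  q21 = (0 + 0) | (0 | 0) → ∅
Executing bb from P (initial set {p0}):
  step 1 (b): {p2, p3}
  step 2 (b): {p7, p8}
  ✓ P
Executing bb from Q (initial set {q0}):
  step 1 (b): {q2}
  step 2 (b): ∅ (Q stuck)

bb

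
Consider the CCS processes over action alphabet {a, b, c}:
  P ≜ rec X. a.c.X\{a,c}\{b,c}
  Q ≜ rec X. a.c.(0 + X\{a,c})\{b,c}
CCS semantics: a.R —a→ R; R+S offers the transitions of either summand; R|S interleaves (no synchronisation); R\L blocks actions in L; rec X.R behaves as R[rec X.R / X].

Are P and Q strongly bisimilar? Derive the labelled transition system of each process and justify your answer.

P ~ Q

Reachable graph of P (3 states):
  s0 = rec X. a.c.X\{a,c}\{b,c} ⊢ =a=> s1
  s1 = c.(rec X. a.c.X\{a,c}\{b,c})\{a,c}\{b,c} ⊢ =c=> s2
  s2 = (rec X. a.c.X\{a,c}\{b,c})\{a,c}\{b,c} ⊢ deadlocked
Reachable graph of Q (3 states):
  t0 = rec X. a.c.(0 + X\{a,c})\{b,c} ⊢ =a=> t1
  t1 = c.(0 + (rec X. a.c.(0 + X\{a,c})\{b,c})\{a,c})\{b,c} ⊢ =c=> t2
  t2 = (0 + (rec X. a.c.(0 + X\{a,c})\{b,c})\{a,c})\{b,c} ⊢ deadlocked
Bisimilarity quotient blocks:
  B0 = {s0, t0}
  B1 = {s1, t1}
  B2 = {s2, t2}
s0 ∈ B0, t0 ∈ B0 → same block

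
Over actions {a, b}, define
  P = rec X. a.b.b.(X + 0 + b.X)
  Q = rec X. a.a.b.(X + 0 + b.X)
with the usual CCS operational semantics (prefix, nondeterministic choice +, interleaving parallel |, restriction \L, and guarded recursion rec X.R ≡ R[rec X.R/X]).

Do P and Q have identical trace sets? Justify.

traces(P) ≠ traces(Q) — witness ⟨ab⟩

Reachable graph of P (4 states):
  p0 = rec X. a.b.b.(X + 0 + b.X) ⊢ -a-> p1
  p1 = b.b.((rec X. a.b.b.(X + 0 + b.X)) + 0 + b.(rec X. a.b.b.(X + 0 + b.X))) ⊢ -b-> p2
  p2 = b.((rec X. a.b.b.(X + 0 + b.X)) + 0 + b.(rec X. a.b.b.(X + 0 + b.X))) ⊢ -b-> p3
  p3 = (rec X. a.b.b.(X + 0 + b.X)) + 0 + b.(rec X. a.b.b.(X + 0 + b.X)) ⊢ -a-> p1, -b-> p0
Reachable graph of Q (4 states):
  q0 = rec X. a.a.b.(X + 0 + b.X) ⊢ -a-> q1
  q1 = a.b.((rec X. a.a.b.(X + 0 + b.X)) + 0 + b.(rec X. a.a.b.(X + 0 + b.X))) ⊢ -a-> q2
  q2 = b.((rec X. a.a.b.(X + 0 + b.X)) + 0 + b.(rec X. a.a.b.(X + 0 + b.X))) ⊢ -b-> q3
  q3 = (rec X. a.a.b.(X + 0 + b.X)) + 0 + b.(rec X. a.a.b.(X + 0 + b.X)) ⊢ -a-> q1, -b-> q0
Run σ = ⟨ab⟩ on P: start {p0}
  [1] a ⇒ {p1}
  [2] b ⇒ {p2}
  P completes σ.
Run σ = ⟨ab⟩ on Q: start {q0}
  [1] a ⇒ {q1}
  [2] b ⇒ no successor for Q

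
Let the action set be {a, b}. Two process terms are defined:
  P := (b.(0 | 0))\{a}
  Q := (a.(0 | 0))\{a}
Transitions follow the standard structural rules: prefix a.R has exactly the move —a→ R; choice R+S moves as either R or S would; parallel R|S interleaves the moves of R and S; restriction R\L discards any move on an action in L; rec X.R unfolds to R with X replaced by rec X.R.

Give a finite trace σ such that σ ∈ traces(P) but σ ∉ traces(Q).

Reachable graph of P (2 states):
  m0 = (b.(0 | 0))\{a} → -b-> m1
  m1 = (0 | 0)\{a} → ∅
Reachable graph of Q (1 states):
  n0 = (a.(0 | 0))\{a} → ∅
Run σ = ⟨b⟩ on P: start {m0}
  step 1 (b): {m1}
  P completes σ.
Run σ = ⟨b⟩ on Q: start {n0}
  step 1 (b): ∅  — Q cannot continue

b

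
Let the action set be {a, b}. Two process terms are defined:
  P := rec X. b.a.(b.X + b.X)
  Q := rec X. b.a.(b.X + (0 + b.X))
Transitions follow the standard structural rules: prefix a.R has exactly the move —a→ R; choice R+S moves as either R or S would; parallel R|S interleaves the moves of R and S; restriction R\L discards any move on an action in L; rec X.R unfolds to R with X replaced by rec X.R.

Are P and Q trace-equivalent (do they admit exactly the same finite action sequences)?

P's transition system — 3 states:
  p0 = rec X. b.a.(b.X + b.X) | -b-> p1
  p1 = a.(b.(rec X. b.a.(b.X + b.X)) + b.(rec X. b.a.(b.X + b.X))) | -a-> p2
  p2 = b.(rec X. b.a.(b.X + b.X)) + b.(rec X. b.a.(b.X + b.X)) | -b-> p0
Q's transition system — 3 states:
  q0 = rec X. b.a.(b.X + (0 + b.X)) | -b-> q1
  q1 = a.(b.(rec X. b.a.(b.X + (0 + b.X))) + (0 + b.(rec X. b.a.(b.X + (0 + b.X))))) | -a-> q2
  q2 = b.(rec X. b.a.(b.X + (0 + b.X))) + (0 + b.(rec X. b.a.(b.X + (0 + b.X)))) | -b-> q0
Coarsest stable partition (strong bisimilarity classes):
  B0 = {p0, q0}
  B1 = {p1, q1}
  B2 = {p2, q2}
p0 ∈ B0, q0 ∈ B0 → same block
Bisimilar ⇒ trace-equivalent.

trace-equivalent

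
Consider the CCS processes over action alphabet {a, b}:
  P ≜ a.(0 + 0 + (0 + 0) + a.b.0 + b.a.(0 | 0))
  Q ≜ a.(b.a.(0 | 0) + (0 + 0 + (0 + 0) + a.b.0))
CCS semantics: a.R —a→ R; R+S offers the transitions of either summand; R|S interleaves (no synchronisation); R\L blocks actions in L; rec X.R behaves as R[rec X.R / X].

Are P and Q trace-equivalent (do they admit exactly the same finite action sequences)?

trace-equivalent

Reachable graph of P (6 states):
  p0 = a.(0 + 0 + (0 + 0) + a.b.0 + b.a.(0 | 0)) | ··a··> p1
  p1 = 0 + 0 + (0 + 0) + a.b.0 + b.a.(0 | 0) | ··a··> p2, ··b··> p3
  p2 = b.0 | ··b··> p4
  p3 = a.(0 | 0) | ··a··> p5
  p4 = 0 | ·
  p5 = 0 | 0 | ·
Reachable graph of Q (6 states):
  q0 = a.(b.a.(0 | 0) + (0 + 0 + (0 + 0) + a.b.0)) | ··a··> q1
  q1 = b.a.(0 | 0) + (0 + 0 + (0 + 0) + a.b.0) | ··a··> q2, ··b··> q3
  q2 = b.0 | ··b··> q4
  q3 = a.(0 | 0) | ··a··> q5
  q4 = 0 | ·
  q5 = 0 | 0 | ·
Partition-refinement fixed point:
  B0 = {p0, q0}
  B1 = {p1, q1}
  B2 = {p2, q2}
  B3 = {p4, p5, q4, q5}
  B4 = {p3, q3}
p0 ∈ B0, q0 ∈ B0 → same block
Bisimilar ⇒ trace-equivalent.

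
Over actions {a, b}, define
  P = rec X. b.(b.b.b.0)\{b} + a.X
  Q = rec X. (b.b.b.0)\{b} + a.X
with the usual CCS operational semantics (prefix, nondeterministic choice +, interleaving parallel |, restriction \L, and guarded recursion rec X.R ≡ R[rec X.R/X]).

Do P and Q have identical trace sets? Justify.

NO — witness ⟨b⟩

LTS(P): 2 reachable states
  u0 = rec X. b.(b.b.b.0)\{b} + a.X :: =a=> u0, =b=> u1
  u1 = (b.b.b.0)\{b} :: deadlocked
LTS(Q): 1 reachable states
  v0 = rec X. (b.b.b.0)\{b} + a.X :: =a=> v0
Run σ = ⟨b⟩ on P: start {u0}
  after b @ step 1: {u1}
  — P admits the full trace.
Run σ = ⟨b⟩ on Q: start {v0}
  after b @ step 1: ∅ (Q stuck)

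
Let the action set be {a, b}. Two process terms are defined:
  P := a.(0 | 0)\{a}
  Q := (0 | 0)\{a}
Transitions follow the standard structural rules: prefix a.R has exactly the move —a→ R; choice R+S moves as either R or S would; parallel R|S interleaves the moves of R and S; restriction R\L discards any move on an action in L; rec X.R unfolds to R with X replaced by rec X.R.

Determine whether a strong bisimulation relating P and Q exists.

P ≁ Q

P's transition system — 2 states:
  u0 = a.(0 | 0)\{a} → --a--▸ u1
  u1 = (0 | 0)\{a} → ·
Q's transition system — 1 states:
  v0 = (0 | 0)\{a} → ·
Partition-refinement fixed point:
  B0 = {u0}
  B1 = {u1, v0}
u0 ∈ B0, v0 ∈ B1 → different blocks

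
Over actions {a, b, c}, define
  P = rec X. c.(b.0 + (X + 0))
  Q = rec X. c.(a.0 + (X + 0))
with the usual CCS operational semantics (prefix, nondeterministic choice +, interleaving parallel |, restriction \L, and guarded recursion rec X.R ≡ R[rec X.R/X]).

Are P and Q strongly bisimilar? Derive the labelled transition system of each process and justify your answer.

P ≁ Q

LTS(P): 3 reachable states
  p0 = rec X. c.(b.0 + (X + 0)) has moves ··c··> p1
  p1 = b.0 + ((rec X. c.(b.0 + (X + 0))) + 0) has moves ··b··> p2, ··c··> p1
  p2 = 0 has moves (no moves)
LTS(Q): 3 reachable states
  q0 = rec X. c.(a.0 + (X + 0)) has moves ··c··> q1
  q1 = a.0 + ((rec X. c.(a.0 + (X + 0))) + 0) has moves ··a··> q2, ··c··> q1
  q2 = 0 has moves (no moves)
Coarsest stable partition (strong bisimilarity classes):
  B0 = {p0}
  B1 = {p1}
  B2 = {p2, q2}
  B3 = {q0}
  B4 = {q1}
p0 ∈ B0, q0 ∈ B3 → different blocks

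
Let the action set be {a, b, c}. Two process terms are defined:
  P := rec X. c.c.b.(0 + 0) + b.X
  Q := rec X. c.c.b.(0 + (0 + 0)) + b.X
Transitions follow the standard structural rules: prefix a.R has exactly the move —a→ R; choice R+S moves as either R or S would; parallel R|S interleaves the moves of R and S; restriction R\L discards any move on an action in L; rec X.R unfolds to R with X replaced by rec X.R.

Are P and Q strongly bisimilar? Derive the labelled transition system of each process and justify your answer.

bisimilar

Reachable graph of P (4 states):
  s0 = rec X. c.c.b.(0 + 0) + b.X | =b=> s0, =c=> s1
  s1 = c.b.(0 + 0) | =c=> s2
  s2 = b.(0 + 0) | =b=> s3
  s3 = 0 + 0 | stopped
Reachable graph of Q (4 states):
  t0 = rec X. c.c.b.(0 + (0 + 0)) + b.X | =b=> t0, =c=> t1
  t1 = c.b.(0 + (0 + 0)) | =c=> t2
  t2 = b.(0 + (0 + 0)) | =b=> t3
  t3 = 0 + (0 + 0) | stopped
Coarsest stable partition (strong bisimilarity classes):
  B0 = {s0, t0}
  B1 = {s1, t1}
  B2 = {s2, t2}
  B3 = {s3, t3}
s0 ∈ B0, t0 ∈ B0 → same block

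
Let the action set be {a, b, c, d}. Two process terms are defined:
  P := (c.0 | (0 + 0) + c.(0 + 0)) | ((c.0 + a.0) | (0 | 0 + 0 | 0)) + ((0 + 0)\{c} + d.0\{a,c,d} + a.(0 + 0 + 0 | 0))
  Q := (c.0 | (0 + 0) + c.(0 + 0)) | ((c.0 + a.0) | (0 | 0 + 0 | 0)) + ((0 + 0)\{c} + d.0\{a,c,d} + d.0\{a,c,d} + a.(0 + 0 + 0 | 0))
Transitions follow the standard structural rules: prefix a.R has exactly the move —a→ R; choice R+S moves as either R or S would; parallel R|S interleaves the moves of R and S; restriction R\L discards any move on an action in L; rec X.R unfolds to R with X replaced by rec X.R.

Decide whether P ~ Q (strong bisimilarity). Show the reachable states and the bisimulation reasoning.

P's transition system — 8 states:
  p0 = (c.0 | (0 + 0) + c.(0 + 0)) | ((c.0 + a.0) | (0 | 0 + 0 | 0)) + ((0 + 0)\{c} + d.0\{a,c,d} + a.(0 + 0 + 0 | 0)) has moves --a--▸ p1, --a--▸ p2, --c--▸ p1, --c--▸ p3, --c--▸ p4, --d--▸ p5
  p1 = (c.0 | (0 + 0) + c.(0 + 0)) | (0 | (0 | 0 + 0 | 0)) has moves --c--▸ p6, --c--▸ p7
  p2 = 0 + 0 + 0 | 0 has moves ∅
  p3 = (0 + 0) | ((c.0 + a.0) | (0 | 0 + 0 | 0)) has moves --a--▸ p6, --c--▸ p6
  p4 = 0 | (0 + 0) | ((c.0 + a.0) | (0 | 0 + 0 | 0)) has moves --a--▸ p7, --c--▸ p7
  p5 = 0\{a,c,d} has moves ∅
  p6 = (0 + 0) | (0 | (0 | 0 + 0 | 0)) has moves ∅
  p7 = 0 | (0 + 0) | (0 | (0 | 0 + 0 | 0)) has moves ∅
Q's transition system — 8 states:
  q0 = (c.0 | (0 + 0) + c.(0 + 0)) | ((c.0 + a.0) | (0 | 0 + 0 | 0)) + ((0 + 0)\{c} + d.0\{a,c,d} + d.0\{a,c,d} + a.(0 + 0 + 0 | 0)) has moves --a--▸ q1, --a--▸ q2, --c--▸ q1, --c--▸ q3, --c--▸ q4, --d--▸ q5
  q1 = (c.0 | (0 + 0) + c.(0 + 0)) | (0 | (0 | 0 + 0 | 0)) has moves --c--▸ q6, --c--▸ q7
  q2 = 0 + 0 + 0 | 0 has moves ∅
  q3 = (0 + 0) | ((c.0 + a.0) | (0 | 0 + 0 | 0)) has moves --a--▸ q6, --c--▸ q6
  q4 = 0 | (0 + 0) | ((c.0 + a.0) | (0 | 0 + 0 | 0)) has moves --a--▸ q7, --c--▸ q7
  q5 = 0\{a,c,d} has moves ∅
  q6 = (0 + 0) | (0 | (0 | 0 + 0 | 0)) has moves ∅
  q7 = 0 | (0 + 0) | (0 | (0 | 0 + 0 | 0)) has moves ∅
Coarsest stable partition (strong bisimilarity classes):
  B0 = {p0, q0}
  B1 = {p1, q1}
  B2 = {p2, p5, p6, p7, q2, q5, q6, q7}
  B3 = {p3, p4, q3, q4}
p0 ∈ B0, q0 ∈ B0 → same block

YES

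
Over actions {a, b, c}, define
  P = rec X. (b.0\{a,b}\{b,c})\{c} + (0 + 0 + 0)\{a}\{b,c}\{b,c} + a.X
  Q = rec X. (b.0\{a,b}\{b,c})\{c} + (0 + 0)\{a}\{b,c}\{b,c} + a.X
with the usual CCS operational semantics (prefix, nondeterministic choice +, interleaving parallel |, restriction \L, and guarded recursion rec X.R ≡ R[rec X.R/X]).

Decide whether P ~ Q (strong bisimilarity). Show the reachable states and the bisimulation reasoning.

LTS(P): 2 reachable states
  u0 = rec X. (b.0\{a,b}\{b,c})\{c} + (0 + 0 + 0)\{a}\{b,c}\{b,c} + a.X → —a→ u0, —b→ u1
  u1 = 0\{a,b}\{b,c}\{c} → deadlocked
LTS(Q): 2 reachable states
  v0 = rec X. (b.0\{a,b}\{b,c})\{c} + (0 + 0)\{a}\{b,c}\{b,c} + a.X → —a→ v0, —b→ v1
  v1 = 0\{a,b}\{b,c}\{c} → deadlocked
Coarsest stable partition (strong bisimilarity classes):
  B0 = {u0, v0}
  B1 = {u1, v1}
u0 ∈ B0, v0 ∈ B0 → same block

YES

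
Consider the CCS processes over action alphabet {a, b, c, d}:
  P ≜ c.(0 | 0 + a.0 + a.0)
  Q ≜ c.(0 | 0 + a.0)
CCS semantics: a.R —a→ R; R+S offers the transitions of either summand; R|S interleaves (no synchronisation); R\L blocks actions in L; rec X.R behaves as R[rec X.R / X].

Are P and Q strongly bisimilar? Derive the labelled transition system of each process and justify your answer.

YES

LTS(P): 3 reachable states
  u0 = c.(0 | 0 + a.0 + a.0) has moves ··c··> u1
  u1 = 0 | 0 + a.0 + a.0 has moves ··a··> u2
  u2 = 0 has moves stopped
LTS(Q): 3 reachable states
  v0 = c.(0 | 0 + a.0) has moves ··c··> v1
  v1 = 0 | 0 + a.0 has moves ··a··> v2
  v2 = 0 has moves stopped
Bisimilarity quotient blocks:
  B0 = {u0, v0}
  B1 = {u1, v1}
  B2 = {u2, v2}
u0 ∈ B0, v0 ∈ B0 → same block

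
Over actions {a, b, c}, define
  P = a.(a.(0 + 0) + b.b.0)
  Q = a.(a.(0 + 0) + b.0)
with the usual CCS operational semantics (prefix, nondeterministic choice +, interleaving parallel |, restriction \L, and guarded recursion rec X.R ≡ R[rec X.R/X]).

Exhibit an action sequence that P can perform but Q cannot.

abb

P's transition system — 5 states:
  p0 = a.(a.(0 + 0) + b.b.0) :: —a→ p1
  p1 = a.(0 + 0) + b.b.0 :: —a→ p2, —b→ p3
  p2 = 0 + 0 :: deadlocked
  p3 = b.0 :: —b→ p4
  p4 = 0 :: deadlocked
Q's transition system — 4 states:
  q0 = a.(a.(0 + 0) + b.0) :: —a→ q1
  q1 = a.(0 + 0) + b.0 :: —a→ q2, —b→ q3
  q2 = 0 + 0 :: deadlocked
  q3 = 0 :: deadlocked
Executing abb from P (initial set {p0}):
  after a @ step 1: {p1}
  after b @ step 2: {p3}
  after b @ step 3: {p4}
  ✓ P
Executing abb from Q (initial set {q0}):
  after a @ step 1: {q1}
  after b @ step 2: {q3}
  after b @ step 3: ∅  — Q cannot continue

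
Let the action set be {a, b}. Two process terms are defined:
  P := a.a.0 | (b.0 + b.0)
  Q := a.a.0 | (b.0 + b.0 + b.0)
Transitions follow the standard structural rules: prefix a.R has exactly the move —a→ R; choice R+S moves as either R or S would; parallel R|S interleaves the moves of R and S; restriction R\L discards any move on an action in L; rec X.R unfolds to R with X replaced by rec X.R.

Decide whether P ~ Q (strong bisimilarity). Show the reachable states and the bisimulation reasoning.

P's transition system — 6 states:
  m0 = a.a.0 | (b.0 + b.0) has moves --a--▸ m1, --b--▸ m2
  m1 = a.0 | (b.0 + b.0) has moves --a--▸ m3, --b--▸ m4
  m2 = a.a.0 | 0 has moves --a--▸ m4
  m3 = 0 | (b.0 + b.0) has moves --b--▸ m5
  m4 = a.0 | 0 has moves --a--▸ m5
  m5 = 0 | 0 has moves stopped
Q's transition system — 6 states:
  n0 = a.a.0 | (b.0 + b.0 + b.0) has moves --a--▸ n1, --b--▸ n2
  n1 = a.0 | (b.0 + b.0 + b.0) has moves --a--▸ n3, --b--▸ n4
  n2 = a.a.0 | 0 has moves --a--▸ n4
  n3 = 0 | (b.0 + b.0 + b.0) has moves --b--▸ n5
  n4 = a.0 | 0 has moves --a--▸ n5
  n5 = 0 | 0 has moves stopped
Coarsest stable partition (strong bisimilarity classes):
  B0 = {m0, n0}
  B1 = {m1, n1}
  B2 = {m3, n3}
  B3 = {m5, n5}
  B4 = {m4, n4}
  B5 = {m2, n2}
m0 ∈ B0, n0 ∈ B0 → same block

P ~ Q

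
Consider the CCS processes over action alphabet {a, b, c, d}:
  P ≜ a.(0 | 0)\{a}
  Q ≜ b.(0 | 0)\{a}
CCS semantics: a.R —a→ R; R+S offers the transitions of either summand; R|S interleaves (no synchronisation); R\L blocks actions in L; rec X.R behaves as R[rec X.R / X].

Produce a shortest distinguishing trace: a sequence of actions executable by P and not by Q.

a

Reachable graph of P (2 states):
  u0 = a.(0 | 0)\{a} has moves =a=> u1
  u1 = (0 | 0)\{a} has moves (no moves)
Reachable graph of Q (2 states):
  v0 = b.(0 | 0)\{a} has moves =b=> v1
  v1 = (0 | 0)\{a} has moves (no moves)
Executing a from P (initial set {u0}):
  [1] a ⇒ {u1}
  — P admits the full trace.
Executing a from Q (initial set {v0}):
  [1] a ⇒ no successor for Q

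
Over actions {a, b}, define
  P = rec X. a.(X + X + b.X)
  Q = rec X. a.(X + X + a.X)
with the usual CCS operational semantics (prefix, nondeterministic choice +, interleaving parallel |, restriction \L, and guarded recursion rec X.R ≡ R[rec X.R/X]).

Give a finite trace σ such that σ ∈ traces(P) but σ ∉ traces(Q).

P's transition system — 2 states:
  p0 = rec X. a.(X + X + b.X) | —a→ p1
  p1 = (rec X. a.(X + X + b.X)) + (rec X. a.(X + X + b.X)) + b.(rec X. a.(X + X + b.X)) | —a→ p1, —b→ p0
Q's transition system — 2 states:
  q0 = rec X. a.(X + X + a.X) | —a→ q1
  q1 = (rec X. a.(X + X + a.X)) + (rec X. a.(X + X + a.X)) + a.(rec X. a.(X + X + a.X)) | —a→ q0, —a→ q1
Run σ = ⟨ab⟩ on P: start {p0}
  after a @ step 1: {p1}
  after b @ step 2: {p0}
  P completes σ.
Run σ = ⟨ab⟩ on Q: start {q0}
  after a @ step 1: {q1}
  after b @ step 2: no successor for Q

ab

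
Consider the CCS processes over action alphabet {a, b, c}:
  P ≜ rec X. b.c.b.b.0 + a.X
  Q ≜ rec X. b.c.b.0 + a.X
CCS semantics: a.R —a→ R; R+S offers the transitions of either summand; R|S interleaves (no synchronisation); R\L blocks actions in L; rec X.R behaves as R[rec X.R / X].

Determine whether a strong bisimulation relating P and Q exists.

NO

P's transition system — 5 states:
  u0 = rec X. b.c.b.b.0 + a.X has moves -a-> u0, -b-> u1
  u1 = c.b.b.0 has moves -c-> u2
  u2 = b.b.0 has moves -b-> u3
  u3 = b.0 has moves -b-> u4
  u4 = 0 has moves ·
Q's transition system — 4 states:
  v0 = rec X. b.c.b.0 + a.X has moves -a-> v0, -b-> v1
  v1 = c.b.0 has moves -c-> v2
  v2 = b.0 has moves -b-> v3
  v3 = 0 has moves ·
Partition-refinement fixed point:
  B0 = {u0}
  B1 = {u1}
  B2 = {u2}
  B3 = {u3, v2}
  B4 = {u4, v3}
  B5 = {v0}
  B6 = {v1}
u0 ∈ B0, v0 ∈ B5 → different blocks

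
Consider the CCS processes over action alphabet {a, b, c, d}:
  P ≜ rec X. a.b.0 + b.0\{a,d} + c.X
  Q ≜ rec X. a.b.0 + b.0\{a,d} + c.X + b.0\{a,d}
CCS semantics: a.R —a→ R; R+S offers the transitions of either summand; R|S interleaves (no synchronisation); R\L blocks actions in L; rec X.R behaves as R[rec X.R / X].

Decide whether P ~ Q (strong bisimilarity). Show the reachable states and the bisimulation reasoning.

P's transition system — 4 states:
  m0 = rec X. a.b.0 + b.0\{a,d} + c.X :: --a--▸ m1, --b--▸ m2, --c--▸ m0
  m1 = b.0 :: --b--▸ m3
  m2 = 0\{a,d} :: (no moves)
  m3 = 0 :: (no moves)
Q's transition system — 4 states:
  n0 = rec X. a.b.0 + b.0\{a,d} + c.X + b.0\{a,d} :: --a--▸ n1, --b--▸ n2, --c--▸ n0
  n1 = b.0 :: --b--▸ n3
  n2 = 0\{a,d} :: (no moves)
  n3 = 0 :: (no moves)
Coarsest stable partition (strong bisimilarity classes):
  B0 = {m0, n0}
  B1 = {m1, n1}
  B2 = {m2, m3, n2, n3}
m0 ∈ B0, n0 ∈ B0 → same block

bisimilar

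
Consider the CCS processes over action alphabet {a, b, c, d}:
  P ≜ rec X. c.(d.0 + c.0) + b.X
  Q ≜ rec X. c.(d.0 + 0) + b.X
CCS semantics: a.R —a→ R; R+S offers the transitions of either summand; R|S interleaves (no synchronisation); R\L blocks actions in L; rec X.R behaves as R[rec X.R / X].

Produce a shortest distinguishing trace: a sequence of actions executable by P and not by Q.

cc

P's transition system — 3 states:
  m0 = rec X. c.(d.0 + c.0) + b.X → --b--▸ m0, --c--▸ m1
  m1 = d.0 + c.0 → --c--▸ m2, --d--▸ m2
  m2 = 0 → stopped
Q's transition system — 3 states:
  n0 = rec X. c.(d.0 + 0) + b.X → --b--▸ n0, --c--▸ n1
  n1 = d.0 + 0 → --d--▸ n2
  n2 = 0 → stopped
Run σ = ⟨cc⟩ on P: start {m0}
  [1] c ⇒ {m1}
  [2] c ⇒ {m2}
  — P admits the full trace.
Run σ = ⟨cc⟩ on Q: start {n0}
  [1] c ⇒ {n1}
  [2] c ⇒ ∅ (Q stuck)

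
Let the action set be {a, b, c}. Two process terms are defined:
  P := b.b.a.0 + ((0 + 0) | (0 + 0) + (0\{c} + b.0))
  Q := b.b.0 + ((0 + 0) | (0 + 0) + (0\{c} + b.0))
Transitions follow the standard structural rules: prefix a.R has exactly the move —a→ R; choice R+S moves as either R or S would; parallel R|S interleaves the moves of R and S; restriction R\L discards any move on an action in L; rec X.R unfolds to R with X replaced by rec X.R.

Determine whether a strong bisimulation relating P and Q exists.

P ≁ Q

Reachable graph of P (4 states):
  s0 = b.b.a.0 + ((0 + 0) | (0 + 0) + (0\{c} + b.0)) | =b=> s1, =b=> s2
  s1 = 0 | stopped
  s2 = b.a.0 | =b=> s3
  s3 = a.0 | =a=> s1
Reachable graph of Q (3 states):
  t0 = b.b.0 + ((0 + 0) | (0 + 0) + (0\{c} + b.0)) | =b=> t1, =b=> t2
  t1 = 0 | stopped
  t2 = b.0 | =b=> t1
Bisimilarity quotient blocks:
  B0 = {s0}
  B1 = {s2}
  B2 = {s3}
  B3 = {s1, t1}
  B4 = {t0}
  B5 = {t2}
s0 ∈ B0, t0 ∈ B4 → different blocks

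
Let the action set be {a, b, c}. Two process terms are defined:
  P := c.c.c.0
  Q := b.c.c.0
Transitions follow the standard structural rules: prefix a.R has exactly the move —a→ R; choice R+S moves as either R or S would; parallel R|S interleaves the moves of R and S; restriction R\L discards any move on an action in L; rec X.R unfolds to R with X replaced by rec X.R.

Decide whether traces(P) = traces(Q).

LTS(P): 4 reachable states
  p0 = c.c.c.0 has moves —c→ p1
  p1 = c.c.0 has moves —c→ p2
  p2 = c.0 has moves —c→ p3
  p3 = 0 has moves ∅
LTS(Q): 4 reachable states
  q0 = b.c.c.0 has moves —b→ q1
  q1 = c.c.0 has moves —c→ q2
  q2 = c.0 has moves —c→ q3
  q3 = 0 has moves ∅
Run σ = ⟨c⟩ on P: start {p0}
  step 1 (c): {p1}
  — P admits the full trace.
Run σ = ⟨c⟩ on Q: start {q0}
  step 1 (c): no successor for Q

trace-distinct — witness ⟨c⟩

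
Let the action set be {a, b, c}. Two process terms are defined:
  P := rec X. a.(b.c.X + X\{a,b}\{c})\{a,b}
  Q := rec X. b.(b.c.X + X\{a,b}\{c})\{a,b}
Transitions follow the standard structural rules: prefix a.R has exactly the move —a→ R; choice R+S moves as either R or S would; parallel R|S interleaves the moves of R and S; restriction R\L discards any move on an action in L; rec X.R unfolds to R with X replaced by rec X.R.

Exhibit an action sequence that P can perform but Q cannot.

Reachable graph of P (2 states):
  s0 = rec X. a.(b.c.X + X\{a,b}\{c})\{a,b} has moves —a→ s1
  s1 = (b.c.(rec X. a.(b.c.X + X\{a,b}\{c})\{a,b}) + (rec X. a.(b.c.X + X\{a,b}\{c})\{a,b})\{a,b}\{c})\{a,b} has moves (no moves)
Reachable graph of Q (2 states):
  t0 = rec X. b.(b.c.X + X\{a,b}\{c})\{a,b} has moves —b→ t1
  t1 = (b.c.(rec X. b.(b.c.X + X\{a,b}\{c})\{a,b}) + (rec X. b.(b.c.X + X\{a,b}\{c})\{a,b})\{a,b}\{c})\{a,b} has moves (no moves)
Trace ⟨a⟩ through P, begin at {s0}:
  step 1 (a): {s1}
  — P admits the full trace.
Trace ⟨a⟩ through Q, begin at {t0}:
  step 1 (a): ∅ (Q stuck)

a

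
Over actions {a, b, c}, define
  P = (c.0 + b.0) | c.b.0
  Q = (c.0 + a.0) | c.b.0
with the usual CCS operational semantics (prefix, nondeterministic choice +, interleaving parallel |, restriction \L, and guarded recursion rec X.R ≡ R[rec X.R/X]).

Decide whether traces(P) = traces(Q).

P's transition system — 6 states:
  u0 = (c.0 + b.0) | c.b.0 → —b→ u1, —c→ u1, —c→ u2
  u1 = 0 | c.b.0 → —c→ u3
  u2 = (c.0 + b.0) | b.0 → —b→ u3, —b→ u4, —c→ u3
  u3 = 0 | b.0 → —b→ u5
  u4 = (c.0 + b.0) | 0 → —b→ u5, —c→ u5
  u5 = 0 | 0 → (no moves)
Q's transition system — 6 states:
  v0 = (c.0 + a.0) | c.b.0 → —a→ v1, —c→ v1, —c→ v2
  v1 = 0 | c.b.0 → —c→ v3
  v2 = (c.0 + a.0) | b.0 → —a→ v3, —b→ v4, —c→ v3
  v3 = 0 | b.0 → —b→ v5
  v4 = (c.0 + a.0) | 0 → —a→ v5, —c→ v5
  v5 = 0 | 0 → (no moves)
Trace ⟨b⟩ through P, begin at {u0}:
  [1] b ⇒ {u1}
  — P admits the full trace.
Trace ⟨b⟩ through Q, begin at {v0}:
  [1] b ⇒ ∅ (Q stuck)

traces(P) ≠ traces(Q) — witness ⟨b⟩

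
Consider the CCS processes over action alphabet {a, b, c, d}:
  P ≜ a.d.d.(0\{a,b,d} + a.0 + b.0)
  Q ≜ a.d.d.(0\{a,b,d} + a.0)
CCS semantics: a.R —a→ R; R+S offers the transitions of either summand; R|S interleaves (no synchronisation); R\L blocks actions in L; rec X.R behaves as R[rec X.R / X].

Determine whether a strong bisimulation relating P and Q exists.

not bisimilar

Reachable graph of P (5 states):
  u0 = a.d.d.(0\{a,b,d} + a.0 + b.0) ⊢ —a→ u1
  u1 = d.d.(0\{a,b,d} + a.0 + b.0) ⊢ —d→ u2
  u2 = d.(0\{a,b,d} + a.0 + b.0) ⊢ —d→ u3
  u3 = 0\{a,b,d} + a.0 + b.0 ⊢ —a→ u4, —b→ u4
  u4 = 0 ⊢ (no moves)
Reachable graph of Q (5 states):
  v0 = a.d.d.(0\{a,b,d} + a.0) ⊢ —a→ v1
  v1 = d.d.(0\{a,b,d} + a.0) ⊢ —d→ v2
  v2 = d.(0\{a,b,d} + a.0) ⊢ —d→ v3
  v3 = 0\{a,b,d} + a.0 ⊢ —a→ v4
  v4 = 0 ⊢ (no moves)
Partition-refinement fixed point:
  B0 = {u0}
  B1 = {u1}
  B2 = {u2}
  B3 = {u3}
  B4 = {u4, v4}
  B5 = {v0}
  B6 = {v1}
  B7 = {v2}
  B8 = {v3}
u0 ∈ B0, v0 ∈ B5 → different blocks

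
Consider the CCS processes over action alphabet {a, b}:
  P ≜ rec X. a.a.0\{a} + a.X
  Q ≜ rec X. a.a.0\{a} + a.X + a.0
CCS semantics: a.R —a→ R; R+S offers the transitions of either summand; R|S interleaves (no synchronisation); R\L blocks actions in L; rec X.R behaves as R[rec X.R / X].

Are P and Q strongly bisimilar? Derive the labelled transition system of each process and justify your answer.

LTS(P): 3 reachable states
  s0 = rec X. a.a.0\{a} + a.X → —a→ s0, —a→ s1
  s1 = a.0\{a} → —a→ s2
  s2 = 0\{a} → ∅
LTS(Q): 4 reachable states
  t0 = rec X. a.a.0\{a} + a.X + a.0 → —a→ t0, —a→ t1, —a→ t2
  t1 = 0 → ∅
  t2 = a.0\{a} → —a→ t3
  t3 = 0\{a} → ∅
Bisimilarity quotient blocks:
  B0 = {s0}
  B1 = {s1, t2}
  B2 = {s2, t1, t3}
  B3 = {t0}
s0 ∈ B0, t0 ∈ B3 → different blocks

NO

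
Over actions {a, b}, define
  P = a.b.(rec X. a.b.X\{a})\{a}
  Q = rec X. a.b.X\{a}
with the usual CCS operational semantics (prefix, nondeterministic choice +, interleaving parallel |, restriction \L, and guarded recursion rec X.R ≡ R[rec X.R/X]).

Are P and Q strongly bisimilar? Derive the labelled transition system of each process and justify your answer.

bisimilar

LTS(P): 3 reachable states
  s0 = a.b.(rec X. a.b.X\{a})\{a} ⊢ ··a··> s1
  s1 = b.(rec X. a.b.X\{a})\{a} ⊢ ··b··> s2
  s2 = (rec X. a.b.X\{a})\{a} ⊢ (no moves)
LTS(Q): 3 reachable states
  t0 = rec X. a.b.X\{a} ⊢ ··a··> t1
  t1 = b.(rec X. a.b.X\{a})\{a} ⊢ ··b··> t2
  t2 = (rec X. a.b.X\{a})\{a} ⊢ (no moves)
Bisimilarity quotient blocks:
  B0 = {s0, t0}
  B1 = {s1, t1}
  B2 = {s2, t2}
s0 ∈ B0, t0 ∈ B0 → same block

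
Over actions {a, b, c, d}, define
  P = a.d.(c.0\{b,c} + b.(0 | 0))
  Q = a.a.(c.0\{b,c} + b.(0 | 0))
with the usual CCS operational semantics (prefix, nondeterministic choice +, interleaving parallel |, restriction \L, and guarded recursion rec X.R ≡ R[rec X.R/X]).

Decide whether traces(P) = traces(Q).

LTS(P): 5 reachable states
  s0 = a.d.(c.0\{b,c} + b.(0 | 0)) → ··a··> s1
  s1 = d.(c.0\{b,c} + b.(0 | 0)) → ··d··> s2
  s2 = c.0\{b,c} + b.(0 | 0) → ··b··> s3, ··c··> s4
  s3 = 0 | 0 → deadlocked
  s4 = 0\{b,c} → deadlocked
LTS(Q): 5 reachable states
  t0 = a.a.(c.0\{b,c} + b.(0 | 0)) → ··a··> t1
  t1 = a.(c.0\{b,c} + b.(0 | 0)) → ··a··> t2
  t2 = c.0\{b,c} + b.(0 | 0) → ··b··> t3, ··c··> t4
  t3 = 0 | 0 → deadlocked
  t4 = 0\{b,c} → deadlocked
Executing ad from P (initial set {s0}):
  after a @ step 1: {s1}
  after d @ step 2: {s2}
  — P admits the full trace.
Executing ad from Q (initial set {t0}):
  after a @ step 1: {t1}
  after d @ step 2: ∅  — Q cannot continue

traces(P) ≠ traces(Q) — witness ⟨ad⟩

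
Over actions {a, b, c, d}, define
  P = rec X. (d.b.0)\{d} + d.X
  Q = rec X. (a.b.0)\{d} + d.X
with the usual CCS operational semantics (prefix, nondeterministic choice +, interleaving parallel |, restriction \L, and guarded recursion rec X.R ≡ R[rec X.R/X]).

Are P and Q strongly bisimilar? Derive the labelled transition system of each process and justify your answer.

P's transition system — 1 states:
  u0 = rec X. (d.b.0)\{d} + d.X has moves -d-> u0
Q's transition system — 3 states:
  v0 = rec X. (a.b.0)\{d} + d.X has moves -a-> v1, -d-> v0
  v1 = (b.0)\{d} has moves -b-> v2
  v2 = 0\{d} has moves deadlocked
Bisimilarity quotient blocks:
  B0 = {u0}
  B1 = {v0}
  B2 = {v1}
  B3 = {v2}
u0 ∈ B0, v0 ∈ B1 → different blocks

NO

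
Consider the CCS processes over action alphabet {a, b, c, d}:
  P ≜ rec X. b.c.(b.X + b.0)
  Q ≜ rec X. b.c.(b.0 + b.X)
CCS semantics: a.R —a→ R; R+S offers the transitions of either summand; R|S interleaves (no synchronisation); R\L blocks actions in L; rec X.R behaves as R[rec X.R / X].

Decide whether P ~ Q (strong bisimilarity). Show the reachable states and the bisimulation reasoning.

P's transition system — 4 states:
  p0 = rec X. b.c.(b.X + b.0) ⊢ ··b··> p1
  p1 = c.(b.(rec X. b.c.(b.X + b.0)) + b.0) ⊢ ··c··> p2
  p2 = b.(rec X. b.c.(b.X + b.0)) + b.0 ⊢ ··b··> p0, ··b··> p3
  p3 = 0 ⊢ deadlocked
Q's transition system — 4 states:
  q0 = rec X. b.c.(b.0 + b.X) ⊢ ··b··> q1
  q1 = c.(b.0 + b.(rec X. b.c.(b.0 + b.X))) ⊢ ··c··> q2
  q2 = b.0 + b.(rec X. b.c.(b.0 + b.X)) ⊢ ··b··> q0, ··b··> q3
  q3 = 0 ⊢ deadlocked
Coarsest stable partition (strong bisimilarity classes):
  B0 = {p0, q0}
  B1 = {p1, q1}
  B2 = {p2, q2}
  B3 = {p3, q3}
p0 ∈ B0, q0 ∈ B0 → same block

bisimilar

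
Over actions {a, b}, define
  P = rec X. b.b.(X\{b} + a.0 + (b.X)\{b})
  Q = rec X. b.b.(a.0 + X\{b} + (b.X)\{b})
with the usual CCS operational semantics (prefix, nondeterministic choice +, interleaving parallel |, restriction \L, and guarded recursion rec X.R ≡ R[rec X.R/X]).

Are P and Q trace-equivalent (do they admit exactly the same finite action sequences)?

Reachable graph of P (4 states):
  u0 = rec X. b.b.(X\{b} + a.0 + (b.X)\{b}) :: —b→ u1
  u1 = b.((rec X. b.b.(X\{b} + a.0 + (b.X)\{b}))\{b} + a.0 + (b.(rec X. b.b.(X\{b} + a.0 + (b.X)\{b})))\{b}) :: —b→ u2
  u2 = (rec X. b.b.(X\{b} + a.0 + (b.X)\{b}))\{b} + a.0 + (b.(rec X. b.b.(X\{b} + a.0 + (b.X)\{b})))\{b} :: —a→ u3
  u3 = 0 :: (no moves)
Reachable graph of Q (4 states):
  v0 = rec X. b.b.(a.0 + X\{b} + (b.X)\{b}) :: —b→ v1
  v1 = b.(a.0 + (rec X. b.b.(a.0 + X\{b} + (b.X)\{b}))\{b} + (b.(rec X. b.b.(a.0 + X\{b} + (b.X)\{b})))\{b}) :: —b→ v2
  v2 = a.0 + (rec X. b.b.(a.0 + X\{b} + (b.X)\{b}))\{b} + (b.(rec X. b.b.(a.0 + X\{b} + (b.X)\{b})))\{b} :: —a→ v3
  v3 = 0 :: (no moves)
Coarsest stable partition (strong bisimilarity classes):
  B0 = {u0, v0}
  B1 = {u1, v1}
  B2 = {u2, v2}
  B3 = {u3, v3}
u0 ∈ B0, v0 ∈ B0 → same block
Bisimilar ⇒ trace-equivalent.

YES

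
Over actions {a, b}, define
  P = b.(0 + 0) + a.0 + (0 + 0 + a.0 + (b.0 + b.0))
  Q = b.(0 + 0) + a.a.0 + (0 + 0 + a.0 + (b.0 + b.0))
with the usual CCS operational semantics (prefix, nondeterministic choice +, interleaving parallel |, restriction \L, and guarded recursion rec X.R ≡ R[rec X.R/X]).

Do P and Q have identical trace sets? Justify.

LTS(P): 3 reachable states
  p0 = b.(0 + 0) + a.0 + (0 + 0 + a.0 + (b.0 + b.0)) → --a--▸ p1, --b--▸ p1, --b--▸ p2
  p1 = 0 → ·
  p2 = 0 + 0 → ·
LTS(Q): 4 reachable states
  q0 = b.(0 + 0) + a.a.0 + (0 + 0 + a.0 + (b.0 + b.0)) → --a--▸ q1, --a--▸ q2, --b--▸ q1, --b--▸ q3
  q1 = 0 → ·
  q2 = a.0 → --a--▸ q1
  q3 = 0 + 0 → ·
Run σ = ⟨aa⟩ on Q: start {q0}
  [1] a ⇒ {q1, q2}
  [2] a ⇒ {q1}
  Q completes σ.
Run σ = ⟨aa⟩ on P: start {p0}
  [1] a ⇒ {p1}
  [2] a ⇒ ∅  — P cannot continue

trace-distinct — witness ⟨aa⟩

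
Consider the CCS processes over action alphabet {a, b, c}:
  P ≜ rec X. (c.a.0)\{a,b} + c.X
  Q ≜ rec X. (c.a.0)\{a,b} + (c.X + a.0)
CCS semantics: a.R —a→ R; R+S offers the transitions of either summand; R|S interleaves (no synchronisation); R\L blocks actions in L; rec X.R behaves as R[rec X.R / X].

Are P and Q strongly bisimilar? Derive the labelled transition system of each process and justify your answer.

not bisimilar

P's transition system — 2 states:
  p0 = rec X. (c.a.0)\{a,b} + c.X → ··c··> p0, ··c··> p1
  p1 = (a.0)\{a,b} → ∅
Q's transition system — 3 states:
  q0 = rec X. (c.a.0)\{a,b} + (c.X + a.0) → ··a··> q1, ··c··> q0, ··c··> q2
  q1 = 0 → ∅
  q2 = (a.0)\{a,b} → ∅
Coarsest stable partition (strong bisimilarity classes):
  B0 = {p0}
  B1 = {p1, q1, q2}
  B2 = {q0}
p0 ∈ B0, q0 ∈ B2 → different blocks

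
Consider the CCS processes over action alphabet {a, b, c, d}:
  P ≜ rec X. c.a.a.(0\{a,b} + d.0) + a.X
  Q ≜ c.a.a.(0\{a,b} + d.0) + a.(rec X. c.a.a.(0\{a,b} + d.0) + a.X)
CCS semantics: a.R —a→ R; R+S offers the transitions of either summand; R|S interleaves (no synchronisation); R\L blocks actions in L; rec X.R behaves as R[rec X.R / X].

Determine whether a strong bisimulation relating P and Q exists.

Reachable graph of P (5 states):
  s0 = rec X. c.a.a.(0\{a,b} + d.0) + a.X :: —a→ s0, —c→ s1
  s1 = a.a.(0\{a,b} + d.0) :: —a→ s2
  s2 = a.(0\{a,b} + d.0) :: —a→ s3
  s3 = 0\{a,b} + d.0 :: —d→ s4
  s4 = 0 :: ·
Reachable graph of Q (6 states):
  t0 = c.a.a.(0\{a,b} + d.0) + a.(rec X. c.a.a.(0\{a,b} + d.0) + a.X) :: —a→ t1, —c→ t2
  t1 = rec X. c.a.a.(0\{a,b} + d.0) + a.X :: —a→ t1, —c→ t2
  t2 = a.a.(0\{a,b} + d.0) :: —a→ t3
  t3 = a.(0\{a,b} + d.0) :: —a→ t4
  t4 = 0\{a,b} + d.0 :: —d→ t5
  t5 = 0 :: ·
Coarsest stable partition (strong bisimilarity classes):
  B0 = {s0, t0, t1}
  B1 = {s1, t2}
  B2 = {s2, t3}
  B3 = {s3, t4}
  B4 = {s4, t5}
s0 ∈ B0, t0 ∈ B0 → same block

bisimilar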